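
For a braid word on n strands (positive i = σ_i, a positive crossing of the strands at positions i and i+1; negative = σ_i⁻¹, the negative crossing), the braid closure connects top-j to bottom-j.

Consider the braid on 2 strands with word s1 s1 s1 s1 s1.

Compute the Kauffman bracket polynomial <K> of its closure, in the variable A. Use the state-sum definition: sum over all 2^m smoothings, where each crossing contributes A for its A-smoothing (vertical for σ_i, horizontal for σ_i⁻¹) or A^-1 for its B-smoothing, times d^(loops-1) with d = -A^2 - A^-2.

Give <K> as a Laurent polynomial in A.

-A^7 - A^-1 + A^-5 - A^-9 + A^-13

Derivation:
Braid: s1 s1 s1 s1 s1 on 2 strands, 5 crossings.
Writhe w = (#positive) - (#negative) = 5 - 0 = 5.
Computing the Kauffman bracket via state sum. There are 2^5 = 32 states.
Smooth each crossing (0=||, 1=⌣⌢); contribution A^(Σ sign_k(1-2s_k)) * d^(L-1).
  state 00000: A-exp=+5, loops=2, term = A^5 * d^1
  state 00001: A-exp=+3, loops=1, term = A^3 * d^0
  state 00010: A-exp=+3, loops=1, term = A^3 * d^0
  state 00011: A-exp=+1, loops=2, term = A^1 * d^1
  state 00100: A-exp=+3, loops=1, term = A^3 * d^0
  state 00101: A-exp=+1, loops=2, term = A^1 * d^1
  state 00110: A-exp=+1, loops=2, term = A^1 * d^1
  state 00111: A-exp=-1, loops=3, term = A^-1 * d^2
  state 01000: A-exp=+3, loops=1, term = A^3 * d^0
  state 01001: A-exp=+1, loops=2, term = A^1 * d^1
  state 01010: A-exp=+1, loops=2, term = A^1 * d^1
  state 01011: A-exp=-1, loops=3, term = A^-1 * d^2
  state 01100: A-exp=+1, loops=2, term = A^1 * d^1
  state 01101: A-exp=-1, loops=3, term = A^-1 * d^2
  state 01110: A-exp=-1, loops=3, term = A^-1 * d^2
  state 01111: A-exp=-3, loops=4, term = A^-3 * d^3
  state 10000: A-exp=+3, loops=1, term = A^3 * d^0
  state 10001: A-exp=+1, loops=2, term = A^1 * d^1
  state 10010: A-exp=+1, loops=2, term = A^1 * d^1
  state 10011: A-exp=-1, loops=3, term = A^-1 * d^2
  state 10100: A-exp=+1, loops=2, term = A^1 * d^1
  state 10101: A-exp=-1, loops=3, term = A^-1 * d^2
  state 10110: A-exp=-1, loops=3, term = A^-1 * d^2
  state 10111: A-exp=-3, loops=4, term = A^-3 * d^3
  state 11000: A-exp=+1, loops=2, term = A^1 * d^1
  state 11001: A-exp=-1, loops=3, term = A^-1 * d^2
  state 11010: A-exp=-1, loops=3, term = A^-1 * d^2
  state 11011: A-exp=-3, loops=4, term = A^-3 * d^3
  state 11100: A-exp=-1, loops=3, term = A^-1 * d^2
  state 11101: A-exp=-3, loops=4, term = A^-3 * d^3
  state 11110: A-exp=-3, loops=4, term = A^-3 * d^3
  state 11111: A-exp=-5, loops=5, term = A^-5 * d^4
Collect the terms by A-exponent (count of states per loop number):
Powers of d = -A^2 - A^-2: d^2 = A^4 + 2 + A^-4; d^3 = -A^6 - 3*A^2 - 3*A^-2 - A^-6; d^4 = A^8 + 4*A^4 + 6 + 4*A^-4 + A^-8.
  A^5 * (d) = -A^7 - A^3
  A^3 * (5) = 5*A^3
  A^1 * (10*d) = -10*A^3 - 10*A^-1
  A^-1 * (10*d^2) = 10*A^3 + 20*A^-1 + 10*A^-5
  A^-3 * (5*d^3) = -5*A^3 - 15*A^-1 - 15*A^-5 - 5*A^-9
  A^-5 * (d^4) = A^3 + 4*A^-1 + 6*A^-5 + 4*A^-9 + A^-13
Summing the groups: <K> = -A^7 - A^-1 + A^-5 - A^-9 + A^-13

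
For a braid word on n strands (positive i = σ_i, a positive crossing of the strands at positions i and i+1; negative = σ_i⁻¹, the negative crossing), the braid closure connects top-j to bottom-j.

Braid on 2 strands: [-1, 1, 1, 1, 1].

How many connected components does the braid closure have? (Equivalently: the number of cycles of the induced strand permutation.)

1

Derivation:
Track the strand permutation on 2 strands, starting from identity.
  step 1: s1^-1 swaps positions 1,2 -> [2 1]
  step 2: s1 swaps positions 1,2 -> [1 2]
  step 3: s1 swaps positions 1,2 -> [2 1]
  step 4: s1 swaps positions 1,2 -> [1 2]
  step 5: s1 swaps positions 1,2 -> [2 1]
Final permutation (position -> original strand): [2 1]
Closure components = cycle count of this permutation = 1.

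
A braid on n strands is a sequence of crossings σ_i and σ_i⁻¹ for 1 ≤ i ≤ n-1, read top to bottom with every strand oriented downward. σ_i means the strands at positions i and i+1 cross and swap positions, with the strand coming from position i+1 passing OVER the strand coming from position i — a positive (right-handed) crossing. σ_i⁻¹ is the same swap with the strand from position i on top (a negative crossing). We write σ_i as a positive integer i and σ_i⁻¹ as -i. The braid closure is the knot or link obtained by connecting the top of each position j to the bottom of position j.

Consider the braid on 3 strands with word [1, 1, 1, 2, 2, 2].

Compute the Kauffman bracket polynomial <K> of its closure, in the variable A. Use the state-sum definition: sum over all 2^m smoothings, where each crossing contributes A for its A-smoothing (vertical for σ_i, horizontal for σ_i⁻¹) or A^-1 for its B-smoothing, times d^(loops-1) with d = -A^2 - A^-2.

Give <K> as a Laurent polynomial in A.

Braid: s1 s1 s1 s2 s2 s2 on 3 strands, 6 crossings.
Writhe w = (#positive) - (#negative) = 6 - 0 = 6.
State-sum expansion of <K>. There are 2^6 = 64 states.
Smooth each crossing (0=||, 1=⌣⌢); contribution A^(Σ sign_k(1-2s_k)) * d^(L-1).
Tabulate the states by total A-exponent and number of loops L (A-exp: L × count):
  A^6: L=3 ×1
  A^4: L=2 ×6
  A^2: L=1 ×9, L=3 ×6
  A^0: L=2 ×18, L=4 ×2
  A^-2: L=3 ×15
  A^-4: L=4 ×6
  A^-6: L=5 ×1
Each group contributes A^e * Σ count * d^(L-1):
Powers of d = -A^2 - A^-2: d^2 = A^4 + 2 + A^-4; d^3 = -A^6 - 3*A^2 - 3*A^-2 - A^-6; d^4 = A^8 + 4*A^4 + 6 + 4*A^-4 + A^-8.
  A^6 * (d^2) = A^10 + 2*A^6 + A^2
  A^4 * (6*d) = -6*A^6 - 6*A^2
  A^2 * (9 + 6*d^2) = 6*A^6 + 21*A^2 + 6*A^-2
  A^0 * (18*d + 2*d^3) = -2*A^6 - 24*A^2 - 24*A^-2 - 2*A^-6
  A^-2 * (15*d^2) = 15*A^2 + 30*A^-2 + 15*A^-6
  A^-4 * (6*d^3) = -6*A^2 - 18*A^-2 - 18*A^-6 - 6*A^-10
  A^-6 * (d^4) = A^2 + 4*A^-2 + 6*A^-6 + 4*A^-10 + A^-14
Summing the groups: <K> = A^10 + 2*A^2 - 2*A^-2 + A^-6 - 2*A^-10 + A^-14

Answer: A^10 + 2*A^2 - 2*A^-2 + A^-6 - 2*A^-10 + A^-14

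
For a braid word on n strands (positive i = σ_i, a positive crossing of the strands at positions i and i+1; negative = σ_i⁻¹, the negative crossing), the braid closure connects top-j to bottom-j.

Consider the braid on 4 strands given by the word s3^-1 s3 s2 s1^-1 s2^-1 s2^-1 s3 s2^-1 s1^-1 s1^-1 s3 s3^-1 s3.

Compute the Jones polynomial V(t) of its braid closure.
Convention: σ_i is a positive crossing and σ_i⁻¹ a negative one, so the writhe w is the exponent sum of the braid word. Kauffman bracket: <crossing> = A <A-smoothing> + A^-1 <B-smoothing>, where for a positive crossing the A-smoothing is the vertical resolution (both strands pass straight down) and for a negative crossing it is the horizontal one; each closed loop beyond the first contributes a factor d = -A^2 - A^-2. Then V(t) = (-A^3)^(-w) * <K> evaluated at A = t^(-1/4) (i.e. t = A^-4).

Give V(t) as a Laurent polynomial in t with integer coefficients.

The presented braid s3^-1 s3 s2 s1^-1 s2^-1 s2^-1 s3 s2^-1 s1^-1 s1^-1 s3 s3^-1 s3 on 4 strands reduces by inverse Markov moves (closure unchanged at each step):
  Deconjugate: the word is γ·β·γ⁻¹ with γ = s3^-1 s3 (prefix) and γ⁻¹ = s3^-1 s3 (suffix); strip both.
Reduced to β = s2 s1^-1 s2^-1 s2^-1 s3 s2^-1 s1^-1 s1^-1 s3 on 4 strands, 9 crossings.
Compute on β:
Braid: s2 s1^-1 s2^-1 s2^-1 s3 s2^-1 s1^-1 s1^-1 s3 on 4 strands, 9 crossings.
Writhe w = (#positive) - (#negative) = 3 - 6 = -3.
Computing the Kauffman bracket via state sum. There are 2^9 = 512 states.
Smooth each crossing (0=||, 1=⌣⌢); contribution A^(Σ sign_k(1-2s_k)) * d^(L-1).
Tabulate the states by total A-exponent and number of loops L (A-exp: L × count):
  A^9: L=6 ×1
  A^7: L=5 ×9
  A^5: L=4 ×35, L=6 ×1
  A^3: L=3 ×73, L=5 ×11
  A^1: L=2 ×82, L=4 ×43, L=6 ×1
  A^-1: L=1 ×40, L=3 ×79, L=5 ×7
  A^-3: L=2 ×63, L=4 ×21
  A^-5: L=1 ×9, L=3 ×26, L=5 ×1
  A^-7: L=2 ×6, L=4 ×3
  A^-9: L=3 ×1
Each group contributes A^e * Σ count * d^(L-1):
Powers of d = -A^2 - A^-2: d^2 = A^4 + 2 + A^-4; d^3 = -A^6 - 3*A^2 - 3*A^-2 - A^-6; d^4 = A^8 + 4*A^4 + 6 + 4*A^-4 + A^-8; d^5 = -A^10 - 5*A^6 - 10*A^2 - 10*A^-2 - 5*A^-6 - A^-10.
  A^9 * (d^5) = -A^19 - 5*A^15 - 10*A^11 - 10*A^7 - 5*A^3 - A^-1
  A^7 * (9*d^4) = 9*A^15 + 36*A^11 + 54*A^7 + 36*A^3 + 9*A^-1
  A^5 * (35*d^3 + d^5) = -A^15 - 40*A^11 - 115*A^7 - 115*A^3 - 40*A^-1 - A^-5
  A^3 * (73*d^2 + 11*d^4) = 11*A^11 + 117*A^7 + 212*A^3 + 117*A^-1 + 11*A^-5
  A^1 * (82*d + 43*d^3 + d^5) = -A^11 - 48*A^7 - 221*A^3 - 221*A^-1 - 48*A^-5 - A^-9
  A^-1 * (40 + 79*d^2 + 7*d^4) = 7*A^7 + 107*A^3 + 240*A^-1 + 107*A^-5 + 7*A^-9
  A^-3 * (63*d + 21*d^3) = -21*A^3 - 126*A^-1 - 126*A^-5 - 21*A^-9
  A^-5 * (9 + 26*d^2 + d^4) = A^3 + 30*A^-1 + 67*A^-5 + 30*A^-9 + A^-13
  A^-7 * (6*d + 3*d^3) = -3*A^-1 - 15*A^-5 - 15*A^-9 - 3*A^-13
  A^-9 * (d^2) = A^-5 + 2*A^-9 + A^-13
Summing the groups: <K> = -A^19 + 3*A^15 - 4*A^11 + 5*A^7 - 6*A^3 + 5*A^-1 - 4*A^-5 + 2*A^-9 - A^-13
Normalise by the writhe: (-A^3)^(-w) = (-A^3)^(3) = -A^9, so f(A) = -A^9 * <K> = A^28 - 3*A^24 + 4*A^20 - 5*A^16 + 6*A^12 - 5*A^8 + 4*A^4 - 2 + A^-4.
Substitute A = t^(-1/4), i.e. A^e → t^(-e/4): V(t) = t - 2 + 4*t^-1 - 5*t^-2 + 6*t^-3 - 5*t^-4 + 4*t^-5 - 3*t^-6 + t^-7

Answer: t - 2 + 4*t^-1 - 5*t^-2 + 6*t^-3 - 5*t^-4 + 4*t^-5 - 3*t^-6 + t^-7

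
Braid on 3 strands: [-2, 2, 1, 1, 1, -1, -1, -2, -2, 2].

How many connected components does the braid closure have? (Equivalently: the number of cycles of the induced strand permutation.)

Track the strand permutation on 3 strands, starting from identity.
  step 1: s2^-1 swaps positions 2,3 -> [1 3 2]
  step 2: s2 swaps positions 2,3 -> [1 2 3]
  step 3: s1 swaps positions 1,2 -> [2 1 3]
  step 4: s1 swaps positions 1,2 -> [1 2 3]
  step 5: s1 swaps positions 1,2 -> [2 1 3]
  step 6: s1^-1 swaps positions 1,2 -> [1 2 3]
  step 7: s1^-1 swaps positions 1,2 -> [2 1 3]
  step 8: s2^-1 swaps positions 2,3 -> [2 3 1]
  step 9: s2^-1 swaps positions 2,3 -> [2 1 3]
  step 10: s2 swaps positions 2,3 -> [2 3 1]
Final permutation (position -> original strand): [2 3 1]
Closure components = cycle count of this permutation = 1.

Answer: 1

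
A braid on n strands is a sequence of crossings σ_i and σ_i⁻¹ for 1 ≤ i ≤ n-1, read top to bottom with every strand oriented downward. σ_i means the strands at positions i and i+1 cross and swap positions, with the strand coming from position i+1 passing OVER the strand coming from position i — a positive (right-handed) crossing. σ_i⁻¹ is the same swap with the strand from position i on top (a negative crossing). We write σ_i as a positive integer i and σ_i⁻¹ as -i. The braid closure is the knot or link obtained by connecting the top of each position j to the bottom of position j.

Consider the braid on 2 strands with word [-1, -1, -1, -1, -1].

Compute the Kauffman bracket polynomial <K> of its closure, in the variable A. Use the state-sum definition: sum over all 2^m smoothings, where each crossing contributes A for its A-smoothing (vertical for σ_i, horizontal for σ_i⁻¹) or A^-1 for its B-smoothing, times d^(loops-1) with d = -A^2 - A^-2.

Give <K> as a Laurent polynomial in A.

Braid: s1^-1 s1^-1 s1^-1 s1^-1 s1^-1 on 2 strands, 5 crossings.
Writhe w = (#positive) - (#negative) = 0 - 5 = -5.
Enumerate smoothing states for the bracket polynomial. There are 2^5 = 32 states.
Each crossing splits two ways (0=vertical, 1=horizontal). The state's weight is A^(#A-smoothings - #B-smoothings) * d^(loops - 1).
  state 00000: A-exp=-5, loops=2, term = A^-5 * d^1
  state 00001: A-exp=-3, loops=1, term = A^-3 * d^0
  state 00010: A-exp=-3, loops=1, term = A^-3 * d^0
  state 00011: A-exp=-1, loops=2, term = A^-1 * d^1
  state 00100: A-exp=-3, loops=1, term = A^-3 * d^0
  state 00101: A-exp=-1, loops=2, term = A^-1 * d^1
  state 00110: A-exp=-1, loops=2, term = A^-1 * d^1
  state 00111: A-exp=+1, loops=3, term = A^1 * d^2
  state 01000: A-exp=-3, loops=1, term = A^-3 * d^0
  state 01001: A-exp=-1, loops=2, term = A^-1 * d^1
  state 01010: A-exp=-1, loops=2, term = A^-1 * d^1
  state 01011: A-exp=+1, loops=3, term = A^1 * d^2
  state 01100: A-exp=-1, loops=2, term = A^-1 * d^1
  state 01101: A-exp=+1, loops=3, term = A^1 * d^2
  state 01110: A-exp=+1, loops=3, term = A^1 * d^2
  state 01111: A-exp=+3, loops=4, term = A^3 * d^3
  state 10000: A-exp=-3, loops=1, term = A^-3 * d^0
  state 10001: A-exp=-1, loops=2, term = A^-1 * d^1
  state 10010: A-exp=-1, loops=2, term = A^-1 * d^1
  state 10011: A-exp=+1, loops=3, term = A^1 * d^2
  state 10100: A-exp=-1, loops=2, term = A^-1 * d^1
  state 10101: A-exp=+1, loops=3, term = A^1 * d^2
  state 10110: A-exp=+1, loops=3, term = A^1 * d^2
  state 10111: A-exp=+3, loops=4, term = A^3 * d^3
  state 11000: A-exp=-1, loops=2, term = A^-1 * d^1
  state 11001: A-exp=+1, loops=3, term = A^1 * d^2
  state 11010: A-exp=+1, loops=3, term = A^1 * d^2
  state 11011: A-exp=+3, loops=4, term = A^3 * d^3
  state 11100: A-exp=+1, loops=3, term = A^1 * d^2
  state 11101: A-exp=+3, loops=4, term = A^3 * d^3
  state 11110: A-exp=+3, loops=4, term = A^3 * d^3
  state 11111: A-exp=+5, loops=5, term = A^5 * d^4
Collect the terms by A-exponent (count of states per loop number):
Powers of d = -A^2 - A^-2: d^2 = A^4 + 2 + A^-4; d^3 = -A^6 - 3*A^2 - 3*A^-2 - A^-6; d^4 = A^8 + 4*A^4 + 6 + 4*A^-4 + A^-8.
  A^5 * (d^4) = A^13 + 4*A^9 + 6*A^5 + 4*A + A^-3
  A^3 * (5*d^3) = -5*A^9 - 15*A^5 - 15*A - 5*A^-3
  A^1 * (10*d^2) = 10*A^5 + 20*A + 10*A^-3
  A^-1 * (10*d) = -10*A - 10*A^-3
  A^-3 * (5) = 5*A^-3
  A^-5 * (d) = -A^-3 - A^-7
Summing the groups: <K> = A^13 - A^9 + A^5 - A - A^-7

Answer: A^13 - A^9 + A^5 - A - A^-7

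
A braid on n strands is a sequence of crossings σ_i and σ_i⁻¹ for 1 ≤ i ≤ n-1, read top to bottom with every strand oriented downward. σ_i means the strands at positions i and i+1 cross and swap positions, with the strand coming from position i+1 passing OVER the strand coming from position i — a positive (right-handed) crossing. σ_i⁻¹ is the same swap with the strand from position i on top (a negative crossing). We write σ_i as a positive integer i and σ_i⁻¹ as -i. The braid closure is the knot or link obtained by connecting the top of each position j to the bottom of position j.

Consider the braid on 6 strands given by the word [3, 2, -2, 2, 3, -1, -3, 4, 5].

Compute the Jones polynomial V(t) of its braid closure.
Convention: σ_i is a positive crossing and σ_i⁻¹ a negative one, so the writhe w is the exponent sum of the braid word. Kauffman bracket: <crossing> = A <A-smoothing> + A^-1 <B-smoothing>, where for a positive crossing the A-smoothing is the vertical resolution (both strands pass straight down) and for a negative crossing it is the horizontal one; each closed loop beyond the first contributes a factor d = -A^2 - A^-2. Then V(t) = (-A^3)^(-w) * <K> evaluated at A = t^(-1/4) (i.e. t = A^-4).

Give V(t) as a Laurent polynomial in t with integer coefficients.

The presented braid s3 s2 s2^-1 s2 s3 s1^-1 s3^-1 s4 s5 on 6 strands reduces by inverse Markov moves (closure unchanged at each step):
  Destabilize: the word has the form β·s5 where s5 occurs only as the final letter (β ∈ B_5); drop it and the last strand → 5 strands.
  Destabilize: the word has the form β·s4 where s4 occurs only as the final letter (β ∈ B_4); drop it and the last strand → 4 strands.
Reduced to β = s3 s2 s2^-1 s2 s3 s1^-1 s3^-1 on 4 strands, 7 crossings.
Compute on β:
First cancel adjacent σ_i σ_i⁻¹ pairs (Reidemeister II — same braid, same closure): s3 s2 s2^-1 s2 s3 s1^-1 s3^-1 → s3 s2 s3 s1^-1 s3^-1.
Braid: s3 s2 s3 s1^-1 s3^-1 on 4 strands, 5 crossings.
Writhe w = (#positive) - (#negative) = 3 - 2 = 1.
Computing the Kauffman bracket via state sum. There are 2^5 = 32 states.
Each crossing splits two ways (0=vertical, 1=horizontal). The state's weight is A^(#A-smoothings - #B-smoothings) * d^(loops - 1).
  state 00000: A-exp=+1, loops=4, term = A^1 * d^3
  state 00001: A-exp=+3, loops=3, term = A^3 * d^2
  state 00010: A-exp=+3, loops=3, term = A^3 * d^2
  state 00011: A-exp=+5, loops=2, term = A^5 * d^1
  state 00100: A-exp=-1, loops=3, term = A^-1 * d^2
  state 00101: A-exp=+1, loops=4, term = A^1 * d^3
  state 00110: A-exp=+1, loops=2, term = A^1 * d^1
  state 00111: A-exp=+3, loops=3, term = A^3 * d^2
  state 01000: A-exp=-1, loops=3, term = A^-1 * d^2
  state 01001: A-exp=+1, loops=2, term = A^1 * d^1
  state 01010: A-exp=+1, loops=2, term = A^1 * d^1
  state 01011: A-exp=+3, loops=1, term = A^3 * d^0
  state 01100: A-exp=-3, loops=2, term = A^-3 * d^1
  state 01101: A-exp=-1, loops=3, term = A^-1 * d^2
  state 01110: A-exp=-1, loops=1, term = A^-1 * d^0
  state 01111: A-exp=+1, loops=2, term = A^1 * d^1
  state 10000: A-exp=-1, loops=3, term = A^-1 * d^2
  state 10001: A-exp=+1, loops=4, term = A^1 * d^3
  state 10010: A-exp=+1, loops=2, term = A^1 * d^1
  state 10011: A-exp=+3, loops=3, term = A^3 * d^2
  state 10100: A-exp=-3, loops=4, term = A^-3 * d^3
  state 10101: A-exp=-1, loops=5, term = A^-1 * d^4
  state 10110: A-exp=-1, loops=3, term = A^-1 * d^2
  state 10111: A-exp=+1, loops=4, term = A^1 * d^3
  state 11000: A-exp=-3, loops=2, term = A^-3 * d^1
  state 11001: A-exp=-1, loops=3, term = A^-1 * d^2
  state 11010: A-exp=-1, loops=1, term = A^-1 * d^0
  state 11011: A-exp=+1, loops=2, term = A^1 * d^1
  state 11100: A-exp=-5, loops=3, term = A^-5 * d^2
  state 11101: A-exp=-3, loops=4, term = A^-3 * d^3
  state 11110: A-exp=-3, loops=2, term = A^-3 * d^1
  state 11111: A-exp=-1, loops=3, term = A^-1 * d^2
Collect the terms by A-exponent (count of states per loop number):
Powers of d = -A^2 - A^-2: d^2 = A^4 + 2 + A^-4; d^3 = -A^6 - 3*A^2 - 3*A^-2 - A^-6; d^4 = A^8 + 4*A^4 + 6 + 4*A^-4 + A^-8.
  A^5 * (d) = -A^7 - A^3
  A^3 * (1 + 4*d^2) = 4*A^7 + 9*A^3 + 4*A^-1
  A^1 * (6*d + 4*d^3) = -4*A^7 - 18*A^3 - 18*A^-1 - 4*A^-5
  A^-1 * (2 + 7*d^2 + d^4) = A^7 + 11*A^3 + 22*A^-1 + 11*A^-5 + A^-9
  A^-3 * (3*d + 2*d^3) = -2*A^3 - 9*A^-1 - 9*A^-5 - 2*A^-9
  A^-5 * (d^2) = A^-1 + 2*A^-5 + A^-9
Summing the groups: <K> = -A^3
Normalise by the writhe: (-A^3)^(-w) = (-A^3)^(-1) = -A^-3, so f(A) = -A^-3 * <K> = 1.
Substitute A = t^(-1/4), i.e. A^e → t^(-e/4): V(t) = 1

Answer: 1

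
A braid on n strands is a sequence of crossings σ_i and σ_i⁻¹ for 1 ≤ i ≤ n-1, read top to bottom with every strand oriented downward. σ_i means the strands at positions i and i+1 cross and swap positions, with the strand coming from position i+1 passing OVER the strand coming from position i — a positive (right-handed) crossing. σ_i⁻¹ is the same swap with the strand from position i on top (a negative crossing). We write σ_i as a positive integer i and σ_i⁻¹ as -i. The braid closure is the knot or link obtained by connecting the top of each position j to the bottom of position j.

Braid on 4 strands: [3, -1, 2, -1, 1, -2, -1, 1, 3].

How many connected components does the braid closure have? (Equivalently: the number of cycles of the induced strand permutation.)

3

Derivation:
Track the strand permutation on 4 strands, starting from identity.
  step 1: s3 swaps positions 3,4 -> [1 2 4 3]
  step 2: s1^-1 swaps positions 1,2 -> [2 1 4 3]
  step 3: s2 swaps positions 2,3 -> [2 4 1 3]
  step 4: s1^-1 swaps positions 1,2 -> [4 2 1 3]
  step 5: s1 swaps positions 1,2 -> [2 4 1 3]
  step 6: s2^-1 swaps positions 2,3 -> [2 1 4 3]
  step 7: s1^-1 swaps positions 1,2 -> [1 2 4 3]
  step 8: s1 swaps positions 1,2 -> [2 1 4 3]
  step 9: s3 swaps positions 3,4 -> [2 1 3 4]
Final permutation (position -> original strand): [2 1 3 4]
Closure components = cycle count of this permutation = 3.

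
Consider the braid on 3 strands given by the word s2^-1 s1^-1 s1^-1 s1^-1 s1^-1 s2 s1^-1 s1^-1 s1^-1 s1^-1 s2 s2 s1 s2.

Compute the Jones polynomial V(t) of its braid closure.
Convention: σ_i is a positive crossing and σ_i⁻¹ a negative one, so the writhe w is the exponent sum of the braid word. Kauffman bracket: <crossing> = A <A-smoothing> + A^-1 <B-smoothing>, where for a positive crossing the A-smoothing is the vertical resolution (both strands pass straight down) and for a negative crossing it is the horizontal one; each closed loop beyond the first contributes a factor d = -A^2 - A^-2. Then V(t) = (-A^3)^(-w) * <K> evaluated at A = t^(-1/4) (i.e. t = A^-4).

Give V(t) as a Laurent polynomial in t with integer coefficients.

-t + 2 - 3*t^-1 + 6*t^-2 - 6*t^-3 + 7*t^-4 - 7*t^-5 + 6*t^-6 - 4*t^-7 + 2*t^-8 - t^-9

Derivation:
The presented braid s2^-1 s1^-1 s1^-1 s1^-1 s1^-1 s2 s1^-1 s1^-1 s1^-1 s1^-1 s2 s2 s1 s2 on 3 strands reduces by inverse Markov moves (closure unchanged at each step):
  Deconjugate: the word is γ·β·γ⁻¹ with γ = s2^-1 (prefix) and γ⁻¹ = s2 (suffix); strip both.
  Deconjugate: the word is γ·β·γ⁻¹ with γ = s1^-1 (prefix) and γ⁻¹ = s1 (suffix); strip both.
Reduced to β = s1^-1 s1^-1 s1^-1 s2 s1^-1 s1^-1 s1^-1 s1^-1 s2 s2 on 3 strands, 10 crossings.
Compute on β:
Braid: s1^-1 s1^-1 s1^-1 s2 s1^-1 s1^-1 s1^-1 s1^-1 s2 s2 on 3 strands, 10 crossings.
Writhe w = (#positive) - (#negative) = 3 - 7 = -4.
Computing the Kauffman bracket via state sum. There are 2^10 = 1024 states.
For each crossing: s=0 is the vertical smoothing, s=1 horizontal. Crossing k contributes A^(sign_k * (1 - 2*s_k)); loop factor d = -A^2 - A^-2.
Tabulate the states by total A-exponent and number of loops L (A-exp: L × count):
  A^10: L=8 ×1
  A^8: L=7 ×10
  A^6: L=6 ×44, L=8 ×1
  A^4: L=5 ×112, L=7 ×8
  A^2: L=4 ×182, L=6 ×28
  A^0: L=3 ×194, L=5 ×58
  A^-2: L=2 ×130, L=4 ×79, L=6 ×1
  A^-4: L=1 ×45, L=3 ×70, L=5 ×5
  A^-6: L=2 ×36, L=4 ×9
  A^-8: L=3 ×10
  A^-10: L=4 ×1
Each group contributes A^e * Σ count * d^(L-1):
Powers of d = -A^2 - A^-2: d^2 = A^4 + 2 + A^-4; d^3 = -A^6 - 3*A^2 - 3*A^-2 - A^-6; d^4 = A^8 + 4*A^4 + 6 + 4*A^-4 + A^-8; d^5 = -A^10 - 5*A^6 - 10*A^2 - 10*A^-2 - 5*A^-6 - A^-10; d^6 = A^12 + 6*A^8 + 15*A^4 + 20 + 15*A^-4 + 6*A^-8 + A^-12; d^7 = -A^14 - 7*A^10 - 21*A^6 - 35*A^2 - 35*A^-2 - 21*A^-6 - 7*A^-10 - A^-14.
  A^10 * (d^7) = -A^24 - 7*A^20 - 21*A^16 - 35*A^12 - 35*A^8 - 21*A^4 - 7 - A^-4
  A^8 * (10*d^6) = 10*A^20 + 60*A^16 + 150*A^12 + 200*A^8 + 150*A^4 + 60 + 10*A^-4
  A^6 * (44*d^5 + d^7) = -A^20 - 51*A^16 - 241*A^12 - 475*A^8 - 475*A^4 - 241 - 51*A^-4 - A^-8
  A^4 * (112*d^4 + 8*d^6) = 8*A^16 + 160*A^12 + 568*A^8 + 832*A^4 + 568 + 160*A^-4 + 8*A^-8
  A^2 * (182*d^3 + 28*d^5) = -28*A^12 - 322*A^8 - 826*A^4 - 826 - 322*A^-4 - 28*A^-8
  A^0 * (194*d^2 + 58*d^4) = 58*A^8 + 426*A^4 + 736 + 426*A^-4 + 58*A^-8
  A^-2 * (130*d + 79*d^3 + d^5) = -A^8 - 84*A^4 - 377 - 377*A^-4 - 84*A^-8 - A^-12
  A^-4 * (45 + 70*d^2 + 5*d^4) = 5*A^4 + 90 + 215*A^-4 + 90*A^-8 + 5*A^-12
  A^-6 * (36*d + 9*d^3) = -9 - 63*A^-4 - 63*A^-8 - 9*A^-12
  A^-8 * (10*d^2) = 10*A^-4 + 20*A^-8 + 10*A^-12
  A^-10 * (d^3) = -A^-4 - 3*A^-8 - 3*A^-12 - A^-16
Summing the groups: <K> = -A^24 + 2*A^20 - 4*A^16 + 6*A^12 - 7*A^8 + 7*A^4 - 6 + 6*A^-4 - 3*A^-8 + 2*A^-12 - A^-16
Normalise by the writhe: (-A^3)^(-w) = (-A^3)^(4) = A^12, so f(A) = A^12 * <K> = -A^36 + 2*A^32 - 4*A^28 + 6*A^24 - 7*A^20 + 7*A^16 - 6*A^12 + 6*A^8 - 3*A^4 + 2 - A^-4.
Substitute A = t^(-1/4), i.e. A^e → t^(-e/4): V(t) = -t + 2 - 3*t^-1 + 6*t^-2 - 6*t^-3 + 7*t^-4 - 7*t^-5 + 6*t^-6 - 4*t^-7 + 2*t^-8 - t^-9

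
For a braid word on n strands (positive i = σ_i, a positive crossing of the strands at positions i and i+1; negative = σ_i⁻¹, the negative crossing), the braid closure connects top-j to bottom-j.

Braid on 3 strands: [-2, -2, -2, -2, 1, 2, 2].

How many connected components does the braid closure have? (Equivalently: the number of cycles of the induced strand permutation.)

Track the strand permutation on 3 strands, starting from identity.
  step 1: s2^-1 swaps positions 2,3 -> [1 3 2]
  step 2: s2^-1 swaps positions 2,3 -> [1 2 3]
  step 3: s2^-1 swaps positions 2,3 -> [1 3 2]
  step 4: s2^-1 swaps positions 2,3 -> [1 2 3]
  step 5: s1 swaps positions 1,2 -> [2 1 3]
  step 6: s2 swaps positions 2,3 -> [2 3 1]
  step 7: s2 swaps positions 2,3 -> [2 1 3]
Final permutation (position -> original strand): [2 1 3]
Closure components = cycle count of this permutation = 2.

Answer: 2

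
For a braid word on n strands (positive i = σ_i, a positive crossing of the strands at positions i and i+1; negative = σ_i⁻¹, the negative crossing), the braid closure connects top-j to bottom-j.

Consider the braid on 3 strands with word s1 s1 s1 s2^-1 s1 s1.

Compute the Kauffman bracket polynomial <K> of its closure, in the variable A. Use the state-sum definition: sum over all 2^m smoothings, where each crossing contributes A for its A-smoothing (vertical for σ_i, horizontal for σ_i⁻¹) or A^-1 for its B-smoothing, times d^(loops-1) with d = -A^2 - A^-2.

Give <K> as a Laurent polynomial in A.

A^4 + A^-4 - A^-8 + A^-12 - A^-16

Derivation:
Braid: s1 s1 s1 s2^-1 s1 s1 on 3 strands, 6 crossings.
Writhe w = (#positive) - (#negative) = 5 - 1 = 4.
State-sum expansion of <K>. There are 2^6 = 64 states.
For each crossing: s=0 is the vertical smoothing, s=1 horizontal. Crossing k contributes A^(sign_k * (1 - 2*s_k)); loop factor d = -A^2 - A^-2.
Tabulate the states by total A-exponent and number of loops L (A-exp: L × count):
  A^6: L=2 ×1
  A^4: L=1 ×5, L=3 ×1
  A^2: L=2 ×15
  A^0: L=3 ×20
  A^-2: L=4 ×15
  A^-4: L=5 ×6
  A^-6: L=6 ×1
Each group contributes A^e * Σ count * d^(L-1):
Powers of d = -A^2 - A^-2: d^2 = A^4 + 2 + A^-4; d^3 = -A^6 - 3*A^2 - 3*A^-2 - A^-6; d^4 = A^8 + 4*A^4 + 6 + 4*A^-4 + A^-8; d^5 = -A^10 - 5*A^6 - 10*A^2 - 10*A^-2 - 5*A^-6 - A^-10.
  A^6 * (d) = -A^8 - A^4
  A^4 * (5 + d^2) = A^8 + 7*A^4 + 1
  A^2 * (15*d) = -15*A^4 - 15
  A^0 * (20*d^2) = 20*A^4 + 40 + 20*A^-4
  A^-2 * (15*d^3) = -15*A^4 - 45 - 45*A^-4 - 15*A^-8
  A^-4 * (6*d^4) = 6*A^4 + 24 + 36*A^-4 + 24*A^-8 + 6*A^-12
  A^-6 * (d^5) = -A^4 - 5 - 10*A^-4 - 10*A^-8 - 5*A^-12 - A^-16
Summing the groups: <K> = A^4 + A^-4 - A^-8 + A^-12 - A^-16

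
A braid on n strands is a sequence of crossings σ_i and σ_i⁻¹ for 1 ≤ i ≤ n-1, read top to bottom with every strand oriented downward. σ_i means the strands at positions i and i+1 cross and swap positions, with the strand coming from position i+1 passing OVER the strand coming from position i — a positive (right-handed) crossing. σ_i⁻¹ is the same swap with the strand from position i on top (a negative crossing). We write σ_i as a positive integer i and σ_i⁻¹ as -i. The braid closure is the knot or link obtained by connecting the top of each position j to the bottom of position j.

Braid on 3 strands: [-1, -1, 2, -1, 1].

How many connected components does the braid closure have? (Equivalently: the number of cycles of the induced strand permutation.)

2

Derivation:
Track the strand permutation on 3 strands, starting from identity.
  step 1: s1^-1 swaps positions 1,2 -> [2 1 3]
  step 2: s1^-1 swaps positions 1,2 -> [1 2 3]
  step 3: s2 swaps positions 2,3 -> [1 3 2]
  step 4: s1^-1 swaps positions 1,2 -> [3 1 2]
  step 5: s1 swaps positions 1,2 -> [1 3 2]
Final permutation (position -> original strand): [1 3 2]
Closure components = cycle count of this permutation = 2.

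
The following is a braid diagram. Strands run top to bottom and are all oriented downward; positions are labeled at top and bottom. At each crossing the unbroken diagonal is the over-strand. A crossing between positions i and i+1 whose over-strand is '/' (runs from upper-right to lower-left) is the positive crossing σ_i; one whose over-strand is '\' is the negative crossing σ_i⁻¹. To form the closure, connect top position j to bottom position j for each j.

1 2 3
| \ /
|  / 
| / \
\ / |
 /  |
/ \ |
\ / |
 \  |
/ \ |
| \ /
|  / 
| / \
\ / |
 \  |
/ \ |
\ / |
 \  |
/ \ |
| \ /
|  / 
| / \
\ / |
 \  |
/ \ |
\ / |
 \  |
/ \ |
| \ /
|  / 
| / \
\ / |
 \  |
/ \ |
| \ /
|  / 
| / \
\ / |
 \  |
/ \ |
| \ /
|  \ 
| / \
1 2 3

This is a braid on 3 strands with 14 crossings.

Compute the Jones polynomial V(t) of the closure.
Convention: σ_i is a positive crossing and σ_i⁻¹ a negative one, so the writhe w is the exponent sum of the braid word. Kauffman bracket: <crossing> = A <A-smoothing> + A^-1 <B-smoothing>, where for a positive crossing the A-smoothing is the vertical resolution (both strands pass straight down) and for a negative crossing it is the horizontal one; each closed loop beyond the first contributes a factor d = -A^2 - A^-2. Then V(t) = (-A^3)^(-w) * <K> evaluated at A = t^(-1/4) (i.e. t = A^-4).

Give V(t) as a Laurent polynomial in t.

t^3 - 4*t^2 + 8*t - 11 + 15*t^-1 - 16*t^-2 + 15*t^-3 - 12*t^-4 + 8*t^-5 - 4*t^-6 + t^-7

Derivation:
Reading the diagram top to bottom ('/'-over between positions i,i+1 = s_i, '\'-over = s_i^-1): braid word = s2 s1 s1^-1 s2 s1^-1 s1^-1 s2 s1^-1 s1^-1 s2 s1^-1 s2 s1^-1 s2^-1.
The presented braid s2 s1 s1^-1 s2 s1^-1 s1^-1 s2 s1^-1 s1^-1 s2 s1^-1 s2 s1^-1 s2^-1 on 3 strands reduces by inverse Markov moves (closure unchanged at each step):
  Deconjugate: the word is γ·β·γ⁻¹ with γ = s2 s1 (prefix) and γ⁻¹ = s1^-1 s2^-1 (suffix); strip both.
Reduced to β = s1^-1 s2 s1^-1 s1^-1 s2 s1^-1 s1^-1 s2 s1^-1 s2 on 3 strands, 10 crossings.
Compute on β:
Braid: s1^-1 s2 s1^-1 s1^-1 s2 s1^-1 s1^-1 s2 s1^-1 s2 on 3 strands, 10 crossings.
Writhe w = (#positive) - (#negative) = 4 - 6 = -2.
State-sum expansion of <K>. There are 2^10 = 1024 states.
Smooth each crossing (0=||, 1=⌣⌢); contribution A^(Σ sign_k(1-2s_k)) * d^(L-1).
Tabulate the states by total A-exponent and number of loops L (A-exp: L × count):
  A^10: L=7 ×1
  A^8: L=6 ×10
  A^6: L=5 ×45
  A^4: L=4 ×118, L=6 ×2
  A^2: L=3 ×193, L=5 ×17
  A^0: L=2 ×192, L=4 ×59, L=6 ×1
  A^-2: L=1 ×95, L=3 ×108, L=5 ×7
  A^-4: L=2 ×95, L=4 ×25
  A^-6: L=3 ×43, L=5 ×2
  A^-8: L=4 ×10
  A^-10: L=5 ×1
Each group contributes A^e * Σ count * d^(L-1):
Powers of d = -A^2 - A^-2: d^2 = A^4 + 2 + A^-4; d^3 = -A^6 - 3*A^2 - 3*A^-2 - A^-6; d^4 = A^8 + 4*A^4 + 6 + 4*A^-4 + A^-8; d^5 = -A^10 - 5*A^6 - 10*A^2 - 10*A^-2 - 5*A^-6 - A^-10; d^6 = A^12 + 6*A^8 + 15*A^4 + 20 + 15*A^-4 + 6*A^-8 + A^-12.
  A^10 * (d^6) = A^22 + 6*A^18 + 15*A^14 + 20*A^10 + 15*A^6 + 6*A^2 + A^-2
  A^8 * (10*d^5) = -10*A^18 - 50*A^14 - 100*A^10 - 100*A^6 - 50*A^2 - 10*A^-2
  A^6 * (45*d^4) = 45*A^14 + 180*A^10 + 270*A^6 + 180*A^2 + 45*A^-2
  A^4 * (118*d^3 + 2*d^5) = -2*A^14 - 128*A^10 - 374*A^6 - 374*A^2 - 128*A^-2 - 2*A^-6
  A^2 * (193*d^2 + 17*d^4) = 17*A^10 + 261*A^6 + 488*A^2 + 261*A^-2 + 17*A^-6
  A^0 * (192*d + 59*d^3 + d^5) = -A^10 - 64*A^6 - 379*A^2 - 379*A^-2 - 64*A^-6 - A^-10
  A^-2 * (95 + 108*d^2 + 7*d^4) = 7*A^6 + 136*A^2 + 353*A^-2 + 136*A^-6 + 7*A^-10
  A^-4 * (95*d + 25*d^3) = -25*A^2 - 170*A^-2 - 170*A^-6 - 25*A^-10
  A^-6 * (43*d^2 + 2*d^4) = 2*A^2 + 51*A^-2 + 98*A^-6 + 51*A^-10 + 2*A^-14
  A^-8 * (10*d^3) = -10*A^-2 - 30*A^-6 - 30*A^-10 - 10*A^-14
  A^-10 * (d^4) = A^-2 + 4*A^-6 + 6*A^-10 + 4*A^-14 + A^-18
Summing the groups: <K> = A^22 - 4*A^18 + 8*A^14 - 12*A^10 + 15*A^6 - 16*A^2 + 15*A^-2 - 11*A^-6 + 8*A^-10 - 4*A^-14 + A^-18
Normalise by the writhe: (-A^3)^(-w) = (-A^3)^(2) = A^6, so f(A) = A^6 * <K> = A^28 - 4*A^24 + 8*A^20 - 12*A^16 + 15*A^12 - 16*A^8 + 15*A^4 - 11 + 8*A^-4 - 4*A^-8 + A^-12.
Substitute A = t^(-1/4), i.e. A^e → t^(-e/4): V(t) = t^3 - 4*t^2 + 8*t - 11 + 15*t^-1 - 16*t^-2 + 15*t^-3 - 12*t^-4 + 8*t^-5 - 4*t^-6 + t^-7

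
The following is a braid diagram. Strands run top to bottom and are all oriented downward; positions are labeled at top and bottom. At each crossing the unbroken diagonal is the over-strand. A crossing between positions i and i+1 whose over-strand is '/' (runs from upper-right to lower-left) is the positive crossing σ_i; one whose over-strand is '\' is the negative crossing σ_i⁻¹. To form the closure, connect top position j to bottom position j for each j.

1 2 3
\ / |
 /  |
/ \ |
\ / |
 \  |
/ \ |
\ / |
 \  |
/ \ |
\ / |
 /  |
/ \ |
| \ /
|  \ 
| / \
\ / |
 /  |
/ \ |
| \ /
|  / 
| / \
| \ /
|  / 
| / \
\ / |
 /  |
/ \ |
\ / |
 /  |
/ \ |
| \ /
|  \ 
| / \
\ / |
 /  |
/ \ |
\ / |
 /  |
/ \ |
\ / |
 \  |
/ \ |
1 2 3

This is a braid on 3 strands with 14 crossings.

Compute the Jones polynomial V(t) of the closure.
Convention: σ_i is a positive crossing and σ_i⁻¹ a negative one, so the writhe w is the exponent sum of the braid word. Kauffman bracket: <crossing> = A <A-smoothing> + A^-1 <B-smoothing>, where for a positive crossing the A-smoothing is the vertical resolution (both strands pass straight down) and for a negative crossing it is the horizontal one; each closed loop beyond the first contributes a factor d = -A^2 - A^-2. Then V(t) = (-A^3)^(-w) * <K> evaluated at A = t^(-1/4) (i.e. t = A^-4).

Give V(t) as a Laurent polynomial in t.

Reading the diagram top to bottom ('/'-over between positions i,i+1 = s_i, '\'-over = s_i^-1): braid word = s1 s1^-1 s1^-1 s1 s2^-1 s1 s2 s2 s1 s1 s2^-1 s1 s1 s1^-1.
The presented braid s1 s1^-1 s1^-1 s1 s2^-1 s1 s2 s2 s1 s1 s2^-1 s1 s1 s1^-1 on 3 strands reduces by inverse Markov moves (closure unchanged at each step):
  Deconjugate: the word is γ·β·γ⁻¹ with γ = s1 (prefix) and γ⁻¹ = s1^-1 (suffix); strip both.
  Deconjugate: the word is γ·β·γ⁻¹ with γ = s1^-1 s1^-1 (prefix) and γ⁻¹ = s1 s1 (suffix); strip both.
Reduced to β = s1 s2^-1 s1 s2 s2 s1 s1 s2^-1 on 3 strands, 8 crossings.
Compute on β:
Braid: s1 s2^-1 s1 s2 s2 s1 s1 s2^-1 on 3 strands, 8 crossings.
Writhe w = (#positive) - (#negative) = 6 - 2 = 4.
Enumerate smoothing states for the bracket polynomial. There are 2^8 = 256 states.
Smooth each crossing (0=||, 1=⌣⌢); contribution A^(Σ sign_k(1-2s_k)) * d^(L-1).
Tabulate the states by total A-exponent and number of loops L (A-exp: L × count):
  A^8: L=3 ×1
  A^6: L=2 ×6, L=4 ×2
  A^4: L=1 ×11, L=3 ×16, L=5 ×1
  A^2: L=2 ×47, L=4 ×9
  A^0: L=1 ×26, L=3 ×43, L=5 ×1
  A^-2: L=2 ×41, L=4 ×15
  A^-4: L=3 ×26, L=5 ×2
  A^-6: L=4 ×8
  A^-8: L=5 ×1
Each group contributes A^e * Σ count * d^(L-1):
Powers of d = -A^2 - A^-2: d^2 = A^4 + 2 + A^-4; d^3 = -A^6 - 3*A^2 - 3*A^-2 - A^-6; d^4 = A^8 + 4*A^4 + 6 + 4*A^-4 + A^-8.
  A^8 * (d^2) = A^12 + 2*A^8 + A^4
  A^6 * (6*d + 2*d^3) = -2*A^12 - 12*A^8 - 12*A^4 - 2
  A^4 * (11 + 16*d^2 + d^4) = A^12 + 20*A^8 + 49*A^4 + 20 + A^-4
  A^2 * (47*d + 9*d^3) = -9*A^8 - 74*A^4 - 74 - 9*A^-4
  A^0 * (26 + 43*d^2 + d^4) = A^8 + 47*A^4 + 118 + 47*A^-4 + A^-8
  A^-2 * (41*d + 15*d^3) = -15*A^4 - 86 - 86*A^-4 - 15*A^-8
  A^-4 * (26*d^2 + 2*d^4) = 2*A^4 + 34 + 64*A^-4 + 34*A^-8 + 2*A^-12
  A^-6 * (8*d^3) = -8 - 24*A^-4 - 24*A^-8 - 8*A^-12
  A^-8 * (d^4) = 1 + 4*A^-4 + 6*A^-8 + 4*A^-12 + A^-16
Summing the groups: <K> = 2*A^8 - 2*A^4 + 3 - 3*A^-4 + 2*A^-8 - 2*A^-12 + A^-16
Normalise by the writhe: (-A^3)^(-w) = (-A^3)^(-4) = A^-12, so f(A) = A^-12 * <K> = 2*A^-4 - 2*A^-8 + 3*A^-12 - 3*A^-16 + 2*A^-20 - 2*A^-24 + A^-28.
Substitute A = t^(-1/4), i.e. A^e → t^(-e/4): V(t) = t^7 - 2*t^6 + 2*t^5 - 3*t^4 + 3*t^3 - 2*t^2 + 2*t

Answer: t^7 - 2*t^6 + 2*t^5 - 3*t^4 + 3*t^3 - 2*t^2 + 2*t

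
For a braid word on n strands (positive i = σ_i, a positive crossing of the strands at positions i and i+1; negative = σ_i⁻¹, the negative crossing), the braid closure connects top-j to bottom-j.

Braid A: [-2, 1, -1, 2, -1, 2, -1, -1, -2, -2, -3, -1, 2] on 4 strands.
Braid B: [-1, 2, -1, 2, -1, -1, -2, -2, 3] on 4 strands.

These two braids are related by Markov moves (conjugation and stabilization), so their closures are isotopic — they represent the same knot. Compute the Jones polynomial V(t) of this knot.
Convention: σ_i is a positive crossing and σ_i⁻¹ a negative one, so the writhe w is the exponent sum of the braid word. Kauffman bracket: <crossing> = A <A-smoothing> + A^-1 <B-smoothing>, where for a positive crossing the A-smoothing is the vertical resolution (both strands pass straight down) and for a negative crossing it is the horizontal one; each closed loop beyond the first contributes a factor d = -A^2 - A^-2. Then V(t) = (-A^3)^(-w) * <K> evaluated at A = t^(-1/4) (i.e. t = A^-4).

2*t^-1 - 2*t^-2 + 3*t^-3 - 3*t^-4 + 2*t^-5 - 2*t^-6 + t^-7

Derivation:
Markov-equivalent braids have isotopic closures, hence identical knot invariants. Strip the Markov moves from each word to reach a common short braid β, then compute V(t) once on β.
Braid A: s2^-1 s1 s1^-1 s2 s1^-1 s2 s1^-1 s1^-1 s2^-1 s2^-1 s3^-1 s1^-1 s2 on 4 strands reduces by inverse Markov moves (closure unchanged at each step):
  Deconjugate: the word is γ·β·γ⁻¹ with γ = s2^-1 s1 (prefix) and γ⁻¹ = s1^-1 s2 (suffix); strip both.
  Destabilize: the word has the form β·s3^-1 where s3^-1 occurs only as the final letter (β ∈ B_3); drop it and the last strand → 3 strands.
Reduced to β = s1^-1 s2 s1^-1 s2 s1^-1 s1^-1 s2^-1 s2^-1 on 3 strands, 8 crossings.
Braid B: s1^-1 s2 s1^-1 s2 s1^-1 s1^-1 s2^-1 s2^-1 s3 on 4 strands reduces by inverse Markov moves (closure unchanged at each step):
  Destabilize: the word has the form β·s3 where s3 occurs only as the final letter (β ∈ B_3); drop it and the last strand → 3 strands.
Reduced to β = s1^-1 s2 s1^-1 s2 s1^-1 s1^-1 s2^-1 s2^-1 on 3 strands, 8 crossings.
Both give the same β = s1^-1 s2 s1^-1 s2 s1^-1 s1^-1 s2^-1 s2^-1 on 3 strands, so one state sum suffices:
Braid: s1^-1 s2 s1^-1 s2 s1^-1 s1^-1 s2^-1 s2^-1 on 3 strands, 8 crossings.
Writhe w = (#positive) - (#negative) = 2 - 6 = -4.
Enumerate smoothing states for the bracket polynomial. There are 2^8 = 256 states.
Smooth each crossing (0=||, 1=⌣⌢); contribution A^(Σ sign_k(1-2s_k)) * d^(L-1).
Tabulate the states by total A-exponent and number of loops L (A-exp: L × count):
  A^8: L=5 ×1
  A^6: L=4 ×8
  A^4: L=3 ×26, L=5 ×2
  A^2: L=2 ×41, L=4 ×15
  A^0: L=1 ×26, L=3 ×43, L=5 ×1
  A^-2: L=2 ×47, L=4 ×9
  A^-4: L=1 ×11, L=3 ×16, L=5 ×1
  A^-6: L=2 ×6, L=4 ×2
  A^-8: L=3 ×1
Each group contributes A^e * Σ count * d^(L-1):
Powers of d = -A^2 - A^-2: d^2 = A^4 + 2 + A^-4; d^3 = -A^6 - 3*A^2 - 3*A^-2 - A^-6; d^4 = A^8 + 4*A^4 + 6 + 4*A^-4 + A^-8.
  A^8 * (d^4) = A^16 + 4*A^12 + 6*A^8 + 4*A^4 + 1
  A^6 * (8*d^3) = -8*A^12 - 24*A^8 - 24*A^4 - 8
  A^4 * (26*d^2 + 2*d^4) = 2*A^12 + 34*A^8 + 64*A^4 + 34 + 2*A^-4
  A^2 * (41*d + 15*d^3) = -15*A^8 - 86*A^4 - 86 - 15*A^-4
  A^0 * (26 + 43*d^2 + d^4) = A^8 + 47*A^4 + 118 + 47*A^-4 + A^-8
  A^-2 * (47*d + 9*d^3) = -9*A^4 - 74 - 74*A^-4 - 9*A^-8
  A^-4 * (11 + 16*d^2 + d^4) = A^4 + 20 + 49*A^-4 + 20*A^-8 + A^-12
  A^-6 * (6*d + 2*d^3) = -2 - 12*A^-4 - 12*A^-8 - 2*A^-12
  A^-8 * (d^2) = A^-4 + 2*A^-8 + A^-12
Summing the groups: <K> = A^16 - 2*A^12 + 2*A^8 - 3*A^4 + 3 - 2*A^-4 + 2*A^-8
Normalise by the writhe: (-A^3)^(-w) = (-A^3)^(4) = A^12, so f(A) = A^12 * <K> = A^28 - 2*A^24 + 2*A^20 - 3*A^16 + 3*A^12 - 2*A^8 + 2*A^4.
Substitute A = t^(-1/4), i.e. A^e → t^(-e/4): V(t) = 2*t^-1 - 2*t^-2 + 3*t^-3 - 3*t^-4 + 2*t^-5 - 2*t^-6 + t^-7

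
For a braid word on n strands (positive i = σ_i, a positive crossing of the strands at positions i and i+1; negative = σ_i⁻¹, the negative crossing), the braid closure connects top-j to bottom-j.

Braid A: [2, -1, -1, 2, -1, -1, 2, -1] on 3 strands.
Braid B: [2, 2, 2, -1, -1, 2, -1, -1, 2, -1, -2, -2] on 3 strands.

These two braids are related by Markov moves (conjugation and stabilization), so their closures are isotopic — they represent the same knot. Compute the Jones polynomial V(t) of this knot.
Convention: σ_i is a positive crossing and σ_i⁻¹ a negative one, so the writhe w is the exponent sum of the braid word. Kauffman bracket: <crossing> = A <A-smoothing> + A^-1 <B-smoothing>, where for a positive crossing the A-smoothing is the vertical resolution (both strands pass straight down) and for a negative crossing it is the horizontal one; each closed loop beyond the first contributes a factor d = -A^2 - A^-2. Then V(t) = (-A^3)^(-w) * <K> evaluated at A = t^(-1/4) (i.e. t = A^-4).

Markov-equivalent braids have isotopic closures, hence identical knot invariants. Strip the Markov moves from each word to reach a common short braid β, then compute V(t) once on β.
Braid A: s2 s1^-1 s1^-1 s2 s1^-1 s1^-1 s2 s1^-1 on 3 strands has no conjugating prefix/suffix or stabilization to strip; take β = s2 s1^-1 s1^-1 s2 s1^-1 s1^-1 s2 s1^-1.
Braid B: s2 s2 s2 s1^-1 s1^-1 s2 s1^-1 s1^-1 s2 s1^-1 s2^-1 s2^-1 on 3 strands reduces by inverse Markov moves (closure unchanged at each step):
  Deconjugate: the word is γ·β·γ⁻¹ with γ = s2 s2 (prefix) and γ⁻¹ = s2^-1 s2^-1 (suffix); strip both.
Reduced to β = s2 s1^-1 s1^-1 s2 s1^-1 s1^-1 s2 s1^-1 on 3 strands, 8 crossings.
Both give the same β = s2 s1^-1 s1^-1 s2 s1^-1 s1^-1 s2 s1^-1 on 3 strands, so one state sum suffices:
Braid: s2 s1^-1 s1^-1 s2 s1^-1 s1^-1 s2 s1^-1 on 3 strands, 8 crossings.
Writhe w = (#positive) - (#negative) = 3 - 5 = -2.
Enumerate smoothing states for the bracket polynomial. There are 2^8 = 256 states.
For each crossing: s=0 is the vertical smoothing, s=1 horizontal. Crossing k contributes A^(sign_k * (1 - 2*s_k)); loop factor d = -A^2 - A^-2.
Tabulate the states by total A-exponent and number of loops L (A-exp: L × count):
  A^8: L=6 ×1
  A^6: L=5 ×8
  A^4: L=4 ×28
  A^2: L=3 ×55, L=5 ×1
  A^0: L=2 ×63, L=4 ×7
  A^-2: L=1 ×35, L=3 ×21
  A^-4: L=2 ×26, L=4 ×2
  A^-6: L=3 ×8
  A^-8: L=4 ×1
Each group contributes A^e * Σ count * d^(L-1):
Powers of d = -A^2 - A^-2: d^2 = A^4 + 2 + A^-4; d^3 = -A^6 - 3*A^2 - 3*A^-2 - A^-6; d^4 = A^8 + 4*A^4 + 6 + 4*A^-4 + A^-8; d^5 = -A^10 - 5*A^6 - 10*A^2 - 10*A^-2 - 5*A^-6 - A^-10.
  A^8 * (d^5) = -A^18 - 5*A^14 - 10*A^10 - 10*A^6 - 5*A^2 - A^-2
  A^6 * (8*d^4) = 8*A^14 + 32*A^10 + 48*A^6 + 32*A^2 + 8*A^-2
  A^4 * (28*d^3) = -28*A^10 - 84*A^6 - 84*A^2 - 28*A^-2
  A^2 * (55*d^2 + d^4) = A^10 + 59*A^6 + 116*A^2 + 59*A^-2 + A^-6
  A^0 * (63*d + 7*d^3) = -7*A^6 - 84*A^2 - 84*A^-2 - 7*A^-6
  A^-2 * (35 + 21*d^2) = 21*A^2 + 77*A^-2 + 21*A^-6
  A^-4 * (26*d + 2*d^3) = -2*A^2 - 32*A^-2 - 32*A^-6 - 2*A^-10
  A^-6 * (8*d^2) = 8*A^-2 + 16*A^-6 + 8*A^-10
  A^-8 * (d^3) = -A^-2 - 3*A^-6 - 3*A^-10 - A^-14
Summing the groups: <K> = -A^18 + 3*A^14 - 5*A^10 + 6*A^6 - 6*A^2 + 6*A^-2 - 4*A^-6 + 3*A^-10 - A^-14
Normalise by the writhe: (-A^3)^(-w) = (-A^3)^(2) = A^6, so f(A) = A^6 * <K> = -A^24 + 3*A^20 - 5*A^16 + 6*A^12 - 6*A^8 + 6*A^4 - 4 + 3*A^-4 - A^-8.
Substitute A = t^(-1/4), i.e. A^e → t^(-e/4): V(t) = -t^2 + 3*t - 4 + 6*t^-1 - 6*t^-2 + 6*t^-3 - 5*t^-4 + 3*t^-5 - t^-6

Answer: -t^2 + 3*t - 4 + 6*t^-1 - 6*t^-2 + 6*t^-3 - 5*t^-4 + 3*t^-5 - t^-6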